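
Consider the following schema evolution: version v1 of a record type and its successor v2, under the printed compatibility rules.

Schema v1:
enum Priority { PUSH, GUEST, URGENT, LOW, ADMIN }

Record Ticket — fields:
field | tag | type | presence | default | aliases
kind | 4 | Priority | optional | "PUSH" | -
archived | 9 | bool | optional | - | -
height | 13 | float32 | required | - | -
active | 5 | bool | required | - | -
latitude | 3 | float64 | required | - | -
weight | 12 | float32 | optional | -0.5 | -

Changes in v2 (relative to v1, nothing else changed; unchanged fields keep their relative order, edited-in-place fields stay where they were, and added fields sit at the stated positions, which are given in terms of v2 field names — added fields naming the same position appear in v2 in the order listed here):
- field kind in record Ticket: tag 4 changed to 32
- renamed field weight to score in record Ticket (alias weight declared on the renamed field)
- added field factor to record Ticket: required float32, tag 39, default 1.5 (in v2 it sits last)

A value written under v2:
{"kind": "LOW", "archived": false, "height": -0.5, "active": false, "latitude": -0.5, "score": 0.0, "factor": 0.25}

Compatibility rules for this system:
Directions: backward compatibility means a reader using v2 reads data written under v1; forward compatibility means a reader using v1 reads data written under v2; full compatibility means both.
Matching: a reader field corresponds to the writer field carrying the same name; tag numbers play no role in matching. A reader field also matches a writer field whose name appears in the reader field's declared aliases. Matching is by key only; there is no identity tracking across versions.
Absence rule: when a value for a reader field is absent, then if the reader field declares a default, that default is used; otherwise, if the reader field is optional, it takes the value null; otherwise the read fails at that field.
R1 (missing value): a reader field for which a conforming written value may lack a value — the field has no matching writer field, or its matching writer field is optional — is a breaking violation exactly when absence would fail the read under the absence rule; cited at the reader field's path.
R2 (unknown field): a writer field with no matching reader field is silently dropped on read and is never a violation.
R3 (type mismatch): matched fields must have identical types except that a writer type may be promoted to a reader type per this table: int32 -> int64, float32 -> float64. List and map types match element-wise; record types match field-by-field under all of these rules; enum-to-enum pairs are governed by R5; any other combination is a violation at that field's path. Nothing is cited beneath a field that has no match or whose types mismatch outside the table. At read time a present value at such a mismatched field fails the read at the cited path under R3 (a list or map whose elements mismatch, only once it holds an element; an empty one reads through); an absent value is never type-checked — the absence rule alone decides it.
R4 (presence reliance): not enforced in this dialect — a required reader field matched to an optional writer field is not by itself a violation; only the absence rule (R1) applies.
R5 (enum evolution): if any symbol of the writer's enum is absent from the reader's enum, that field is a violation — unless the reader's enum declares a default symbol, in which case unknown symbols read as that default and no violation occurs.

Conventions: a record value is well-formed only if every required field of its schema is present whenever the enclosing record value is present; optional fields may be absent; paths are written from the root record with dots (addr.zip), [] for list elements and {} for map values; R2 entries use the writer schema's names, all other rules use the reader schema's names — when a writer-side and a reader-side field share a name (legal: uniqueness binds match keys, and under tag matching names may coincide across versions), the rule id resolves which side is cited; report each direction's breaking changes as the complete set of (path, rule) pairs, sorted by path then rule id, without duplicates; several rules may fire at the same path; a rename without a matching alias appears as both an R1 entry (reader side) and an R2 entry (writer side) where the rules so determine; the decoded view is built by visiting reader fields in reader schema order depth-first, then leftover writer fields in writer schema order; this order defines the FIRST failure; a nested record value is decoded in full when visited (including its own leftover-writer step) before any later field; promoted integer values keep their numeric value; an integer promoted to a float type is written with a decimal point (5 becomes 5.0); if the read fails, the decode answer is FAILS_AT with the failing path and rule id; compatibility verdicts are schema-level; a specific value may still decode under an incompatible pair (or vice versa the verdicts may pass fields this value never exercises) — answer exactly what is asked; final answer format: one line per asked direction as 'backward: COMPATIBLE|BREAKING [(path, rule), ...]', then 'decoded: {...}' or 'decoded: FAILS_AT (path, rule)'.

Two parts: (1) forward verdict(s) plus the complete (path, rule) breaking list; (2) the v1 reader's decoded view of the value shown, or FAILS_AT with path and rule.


forward: COMPATIBLE []; decoded: {"kind": "LOW", "archived": false, "height": -0.5, "active": false, "latitude": -0.5, "weight": -0.5}

the writer's type comes first in each Ticket pair
forward pass over Ticket, reader schema v1, writer schema v2:
  kind: Priority -> Priority, writer optional; from kind
  archived: bool -> bool, writer optional; from archived
  height: float32 -> float32, writer required; from height
  active: bool -> bool, writer required; from active
  latitude: float64 -> float64, writer required; from latitude
  weight: no writer match
  writer score: unknown to reader
  writer factor: unknown to reader
  nothing fires on Ticket: forward is COMPATIBLE
decode (reader v1):
  kind := "LOW"
  archived := false
  height := -0.5
  active := false
  latitude := -0.5
  weight := -0.5 (no value, default fills)
  writer score: unmatched, discarded
  writer factor: unmatched, discarded
  => decoded: {"kind": "LOW", "archived": false, "height": -0.5, "active": false, "latitude": -0.5, "weight": -0.5}
the rest of the Ticket diff is inert for this question:
  field kind in record Ticket: tag 4 changed to 32 -> fires no rule on Ticket, leaving the asked answer as it is
  added field factor to record Ticket: required float32, tag 39, default 1.5 (in v2 it sits last) -> fires no rule on Ticket, leaving the asked answer as it is


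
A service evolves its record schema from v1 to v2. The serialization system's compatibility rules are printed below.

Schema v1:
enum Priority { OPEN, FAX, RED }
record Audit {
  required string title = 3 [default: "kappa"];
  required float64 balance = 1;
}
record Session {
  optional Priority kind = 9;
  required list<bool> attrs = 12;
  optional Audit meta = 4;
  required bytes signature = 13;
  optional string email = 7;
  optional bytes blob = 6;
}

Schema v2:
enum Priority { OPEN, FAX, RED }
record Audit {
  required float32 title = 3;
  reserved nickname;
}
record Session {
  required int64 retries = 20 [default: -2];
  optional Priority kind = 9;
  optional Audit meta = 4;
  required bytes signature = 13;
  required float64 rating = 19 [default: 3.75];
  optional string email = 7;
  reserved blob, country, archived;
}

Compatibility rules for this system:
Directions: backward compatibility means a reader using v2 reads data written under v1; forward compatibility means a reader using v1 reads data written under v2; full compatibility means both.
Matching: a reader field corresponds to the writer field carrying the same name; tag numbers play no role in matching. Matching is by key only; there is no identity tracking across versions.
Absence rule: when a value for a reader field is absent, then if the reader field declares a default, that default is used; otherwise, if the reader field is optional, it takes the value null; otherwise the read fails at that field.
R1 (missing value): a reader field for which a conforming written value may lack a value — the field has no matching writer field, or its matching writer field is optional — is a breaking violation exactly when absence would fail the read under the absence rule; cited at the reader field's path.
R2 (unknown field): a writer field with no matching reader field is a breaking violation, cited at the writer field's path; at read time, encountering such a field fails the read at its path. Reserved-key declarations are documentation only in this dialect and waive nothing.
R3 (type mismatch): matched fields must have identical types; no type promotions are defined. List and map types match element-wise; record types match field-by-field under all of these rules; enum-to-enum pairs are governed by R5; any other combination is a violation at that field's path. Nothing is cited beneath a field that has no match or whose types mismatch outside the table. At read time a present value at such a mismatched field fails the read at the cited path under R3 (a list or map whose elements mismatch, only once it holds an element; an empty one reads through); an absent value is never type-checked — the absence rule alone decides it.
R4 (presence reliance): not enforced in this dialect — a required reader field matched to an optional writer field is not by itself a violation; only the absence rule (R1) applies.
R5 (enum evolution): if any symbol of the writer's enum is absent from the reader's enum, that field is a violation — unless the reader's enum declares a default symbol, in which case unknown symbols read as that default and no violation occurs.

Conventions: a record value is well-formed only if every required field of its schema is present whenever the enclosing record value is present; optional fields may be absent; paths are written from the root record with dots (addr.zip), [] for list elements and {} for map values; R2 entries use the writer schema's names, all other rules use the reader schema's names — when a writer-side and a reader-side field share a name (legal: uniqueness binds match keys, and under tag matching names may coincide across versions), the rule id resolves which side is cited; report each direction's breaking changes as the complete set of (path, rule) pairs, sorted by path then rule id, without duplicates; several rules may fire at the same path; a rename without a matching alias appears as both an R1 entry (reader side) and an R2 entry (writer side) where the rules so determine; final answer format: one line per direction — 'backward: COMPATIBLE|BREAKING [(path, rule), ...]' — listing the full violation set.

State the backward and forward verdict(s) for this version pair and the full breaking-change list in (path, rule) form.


backward: BREAKING [(attrs, R2), (blob, R2), (meta.balance, R2), (meta.title, R3)]; forward: BREAKING [(attrs, R1), (meta.balance, R1), (meta.title, R3), (rating, R2), (retries, R2)]

each type pair in Session: writer, then reader
backward for Session (reader v2, writer v1):
  retries has no writer counterpart
  Priority -> Priority, writer optional: kind aligns to kind
  Audit -> Audit, writer optional: meta aligns to meta
  bytes -> bytes, writer required: signature aligns to signature
  rating has no writer counterpart
  string -> string, writer optional: email aligns to email
  writer attrs: unknown to reader
  writer blob: unknown to reader
  string -> float32, writer required: meta.title aligns to meta.title
  writer meta.balance: unknown to reader
  R2 fires at attrs
  R2 fires at blob
  R2 fires at meta.balance
  R3 fires at meta.title
  => 4 violation(s): backward is BREAKING for Session
forward for Session (reader v1, writer v2):
  Priority -> Priority, writer optional: kind aligns to kind
  attrs has no writer counterpart
  Audit -> Audit, writer optional: meta aligns to meta
  bytes -> bytes, writer required: signature aligns to signature
  string -> string, writer optional: email aligns to email
  blob has no writer counterpart
  writer retries: unknown to reader
  writer rating: unknown to reader
  float32 -> string, writer required: meta.title aligns to meta.title
  meta.balance has no writer counterpart
  R1 fires at attrs
  R1 fires at meta.balance
  R3 fires at meta.title
  R2 fires at rating
  R2 fires at retries
  => 5 violation(s): forward is BREAKING for Session


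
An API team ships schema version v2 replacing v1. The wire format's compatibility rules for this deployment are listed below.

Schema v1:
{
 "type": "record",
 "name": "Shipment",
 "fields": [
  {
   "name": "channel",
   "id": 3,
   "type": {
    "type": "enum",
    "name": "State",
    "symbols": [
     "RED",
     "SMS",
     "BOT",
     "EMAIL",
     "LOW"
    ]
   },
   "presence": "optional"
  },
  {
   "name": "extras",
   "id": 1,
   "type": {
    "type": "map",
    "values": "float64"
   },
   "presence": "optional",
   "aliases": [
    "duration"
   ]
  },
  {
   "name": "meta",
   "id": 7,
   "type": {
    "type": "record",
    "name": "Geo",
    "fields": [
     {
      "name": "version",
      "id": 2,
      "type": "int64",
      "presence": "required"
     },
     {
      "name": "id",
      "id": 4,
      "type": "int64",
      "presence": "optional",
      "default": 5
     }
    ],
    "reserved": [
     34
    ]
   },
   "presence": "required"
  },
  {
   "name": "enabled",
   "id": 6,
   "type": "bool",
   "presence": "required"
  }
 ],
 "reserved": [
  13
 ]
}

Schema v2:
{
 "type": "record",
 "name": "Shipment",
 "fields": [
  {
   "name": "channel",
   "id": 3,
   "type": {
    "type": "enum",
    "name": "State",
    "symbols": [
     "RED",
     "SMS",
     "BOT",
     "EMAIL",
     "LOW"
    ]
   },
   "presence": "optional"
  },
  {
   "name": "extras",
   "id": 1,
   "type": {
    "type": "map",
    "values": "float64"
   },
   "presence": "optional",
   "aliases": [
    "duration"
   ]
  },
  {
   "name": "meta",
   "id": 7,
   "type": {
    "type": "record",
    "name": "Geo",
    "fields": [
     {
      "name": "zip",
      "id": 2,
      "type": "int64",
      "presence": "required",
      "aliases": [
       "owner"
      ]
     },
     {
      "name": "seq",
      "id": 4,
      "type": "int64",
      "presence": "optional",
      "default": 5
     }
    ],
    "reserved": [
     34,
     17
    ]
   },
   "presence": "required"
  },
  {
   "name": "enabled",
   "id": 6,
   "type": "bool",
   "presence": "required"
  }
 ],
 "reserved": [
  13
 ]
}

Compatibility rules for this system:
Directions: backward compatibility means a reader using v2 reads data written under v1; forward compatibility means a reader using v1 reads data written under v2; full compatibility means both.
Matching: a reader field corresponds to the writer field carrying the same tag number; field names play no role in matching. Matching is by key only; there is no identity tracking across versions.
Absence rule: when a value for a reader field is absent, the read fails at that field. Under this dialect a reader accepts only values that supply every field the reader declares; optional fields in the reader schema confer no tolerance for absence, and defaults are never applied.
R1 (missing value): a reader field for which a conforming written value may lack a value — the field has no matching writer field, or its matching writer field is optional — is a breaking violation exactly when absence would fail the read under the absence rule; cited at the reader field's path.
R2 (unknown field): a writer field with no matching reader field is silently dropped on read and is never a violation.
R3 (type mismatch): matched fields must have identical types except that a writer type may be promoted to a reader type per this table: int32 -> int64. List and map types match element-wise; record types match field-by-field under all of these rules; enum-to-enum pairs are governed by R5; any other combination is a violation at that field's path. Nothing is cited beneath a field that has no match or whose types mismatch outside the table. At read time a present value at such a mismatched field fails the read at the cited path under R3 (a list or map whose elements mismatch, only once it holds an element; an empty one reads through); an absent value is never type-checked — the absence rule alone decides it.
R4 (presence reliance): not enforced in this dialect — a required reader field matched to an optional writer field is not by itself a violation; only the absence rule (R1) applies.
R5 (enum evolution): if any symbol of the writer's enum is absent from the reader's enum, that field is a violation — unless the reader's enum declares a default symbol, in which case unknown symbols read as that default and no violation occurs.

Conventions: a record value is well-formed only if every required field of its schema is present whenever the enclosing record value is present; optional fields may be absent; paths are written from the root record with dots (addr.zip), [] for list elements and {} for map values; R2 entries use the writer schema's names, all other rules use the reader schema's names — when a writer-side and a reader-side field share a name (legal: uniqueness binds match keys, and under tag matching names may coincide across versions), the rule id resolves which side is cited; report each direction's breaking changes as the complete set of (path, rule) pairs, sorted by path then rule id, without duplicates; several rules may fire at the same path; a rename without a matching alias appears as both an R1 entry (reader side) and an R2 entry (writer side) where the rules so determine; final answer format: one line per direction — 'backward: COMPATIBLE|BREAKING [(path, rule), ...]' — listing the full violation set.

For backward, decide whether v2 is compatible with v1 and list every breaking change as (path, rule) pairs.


each type pair in Shipment: writer, then reader
backward for Shipment (reader v2, writer v1):
  writer optional, State -> State: reader channel maps from writer channel
  writer optional, map<string, float64> -> map<string, float64>: reader extras maps from writer extras
  writer required, Geo -> Geo: reader meta maps from writer meta
  writer required, bool -> bool: reader enabled maps from writer enabled
  writer required, int64 -> int64: reader meta.zip maps from writer meta.version
  writer optional, int64 -> int64: reader meta.seq maps from writer meta.id
  breaking: (channel, R1)
  breaking: (extras, R1)
  breaking: (meta.seq, R1)
  => 3 violation(s): backward is BREAKING for Shipment
the rest of the Shipment diff is inert for this question:
  renamed field version to zip in record Geo -> no rule fires on it in Shipment's dialect; the asked verdict holds

backward: BREAKING [(channel, R1), (extras, R1), (meta.seq, R1)]


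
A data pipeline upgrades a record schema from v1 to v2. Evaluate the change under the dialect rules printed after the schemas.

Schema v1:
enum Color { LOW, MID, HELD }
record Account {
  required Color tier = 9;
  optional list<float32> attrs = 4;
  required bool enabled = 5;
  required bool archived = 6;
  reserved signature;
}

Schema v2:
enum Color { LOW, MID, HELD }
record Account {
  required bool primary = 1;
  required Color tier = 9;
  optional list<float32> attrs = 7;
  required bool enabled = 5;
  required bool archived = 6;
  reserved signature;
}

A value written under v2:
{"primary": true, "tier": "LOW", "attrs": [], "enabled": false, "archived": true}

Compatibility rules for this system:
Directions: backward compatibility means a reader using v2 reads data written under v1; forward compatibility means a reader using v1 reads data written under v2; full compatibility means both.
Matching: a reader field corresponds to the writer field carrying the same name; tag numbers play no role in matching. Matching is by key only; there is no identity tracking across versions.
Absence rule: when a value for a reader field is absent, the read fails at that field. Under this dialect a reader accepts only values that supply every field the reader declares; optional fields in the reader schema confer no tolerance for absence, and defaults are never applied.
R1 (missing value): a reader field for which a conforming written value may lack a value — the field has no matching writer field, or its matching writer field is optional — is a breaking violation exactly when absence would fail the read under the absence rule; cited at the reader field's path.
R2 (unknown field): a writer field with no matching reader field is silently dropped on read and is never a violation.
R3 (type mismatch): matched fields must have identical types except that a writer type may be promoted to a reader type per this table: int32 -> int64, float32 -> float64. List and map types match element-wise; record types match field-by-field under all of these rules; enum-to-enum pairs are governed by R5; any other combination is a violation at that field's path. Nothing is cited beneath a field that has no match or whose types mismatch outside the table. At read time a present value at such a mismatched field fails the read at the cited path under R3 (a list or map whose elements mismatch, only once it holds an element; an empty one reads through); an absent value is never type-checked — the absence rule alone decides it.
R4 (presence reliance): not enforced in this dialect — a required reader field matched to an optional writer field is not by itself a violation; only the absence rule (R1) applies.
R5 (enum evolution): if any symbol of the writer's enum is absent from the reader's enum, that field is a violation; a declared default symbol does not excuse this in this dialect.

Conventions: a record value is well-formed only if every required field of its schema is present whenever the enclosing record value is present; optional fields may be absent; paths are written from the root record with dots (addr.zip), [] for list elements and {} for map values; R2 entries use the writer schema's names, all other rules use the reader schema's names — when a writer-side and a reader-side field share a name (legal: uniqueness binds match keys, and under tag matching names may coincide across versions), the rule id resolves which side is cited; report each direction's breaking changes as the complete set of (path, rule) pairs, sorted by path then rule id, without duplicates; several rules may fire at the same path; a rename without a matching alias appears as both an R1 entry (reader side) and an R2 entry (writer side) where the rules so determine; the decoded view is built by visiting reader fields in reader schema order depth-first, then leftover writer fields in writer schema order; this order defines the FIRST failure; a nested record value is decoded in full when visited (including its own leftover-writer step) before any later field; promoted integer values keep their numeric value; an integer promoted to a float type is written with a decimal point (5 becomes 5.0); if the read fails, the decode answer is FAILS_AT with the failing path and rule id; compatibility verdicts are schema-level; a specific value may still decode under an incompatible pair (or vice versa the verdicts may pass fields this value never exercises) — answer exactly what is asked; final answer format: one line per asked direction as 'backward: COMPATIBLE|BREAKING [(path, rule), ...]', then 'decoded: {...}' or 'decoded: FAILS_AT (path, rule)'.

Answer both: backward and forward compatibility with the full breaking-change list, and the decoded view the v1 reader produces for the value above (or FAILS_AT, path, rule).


backward: BREAKING [(attrs, R1), (primary, R1)]; forward: BREAKING [(attrs, R1)]; decoded: {"tier": "LOW", "attrs": [], "enabled": false, "archived": true}

arrows below run writer -> reader for Account
backward analysis of Account with v2 as reader and v1 as writer:
  no writer field matches reader primary
  tier: Color -> Color, writer required; from tier
  attrs: list<float32> -> list<float32>, writer optional; from attrs
  enabled: bool -> bool, writer required; from enabled
  archived: bool -> bool, writer required; from archived
  violation R1 at attrs
  violation R1 at primary
  => backward: BREAKING (2)
forward analysis of Account with v1 as reader and v2 as writer:
  tier: Color -> Color, writer required; from tier
  attrs: list<float32> -> list<float32>, writer optional; from attrs
  enabled: bool -> bool, writer required; from enabled
  archived: bool -> bool, writer required; from archived
  writer field primary has no reader counterpart
  violation R1 at attrs
  => forward: BREAKING (1)
migrating the Account value to v1:
  tier := "LOW"
  attrs := []
  enabled := false
  archived := true
  writer primary: unknown -> dropped
  => decoded: {"tier": "LOW", "attrs": [], "enabled": false, "archived": true}


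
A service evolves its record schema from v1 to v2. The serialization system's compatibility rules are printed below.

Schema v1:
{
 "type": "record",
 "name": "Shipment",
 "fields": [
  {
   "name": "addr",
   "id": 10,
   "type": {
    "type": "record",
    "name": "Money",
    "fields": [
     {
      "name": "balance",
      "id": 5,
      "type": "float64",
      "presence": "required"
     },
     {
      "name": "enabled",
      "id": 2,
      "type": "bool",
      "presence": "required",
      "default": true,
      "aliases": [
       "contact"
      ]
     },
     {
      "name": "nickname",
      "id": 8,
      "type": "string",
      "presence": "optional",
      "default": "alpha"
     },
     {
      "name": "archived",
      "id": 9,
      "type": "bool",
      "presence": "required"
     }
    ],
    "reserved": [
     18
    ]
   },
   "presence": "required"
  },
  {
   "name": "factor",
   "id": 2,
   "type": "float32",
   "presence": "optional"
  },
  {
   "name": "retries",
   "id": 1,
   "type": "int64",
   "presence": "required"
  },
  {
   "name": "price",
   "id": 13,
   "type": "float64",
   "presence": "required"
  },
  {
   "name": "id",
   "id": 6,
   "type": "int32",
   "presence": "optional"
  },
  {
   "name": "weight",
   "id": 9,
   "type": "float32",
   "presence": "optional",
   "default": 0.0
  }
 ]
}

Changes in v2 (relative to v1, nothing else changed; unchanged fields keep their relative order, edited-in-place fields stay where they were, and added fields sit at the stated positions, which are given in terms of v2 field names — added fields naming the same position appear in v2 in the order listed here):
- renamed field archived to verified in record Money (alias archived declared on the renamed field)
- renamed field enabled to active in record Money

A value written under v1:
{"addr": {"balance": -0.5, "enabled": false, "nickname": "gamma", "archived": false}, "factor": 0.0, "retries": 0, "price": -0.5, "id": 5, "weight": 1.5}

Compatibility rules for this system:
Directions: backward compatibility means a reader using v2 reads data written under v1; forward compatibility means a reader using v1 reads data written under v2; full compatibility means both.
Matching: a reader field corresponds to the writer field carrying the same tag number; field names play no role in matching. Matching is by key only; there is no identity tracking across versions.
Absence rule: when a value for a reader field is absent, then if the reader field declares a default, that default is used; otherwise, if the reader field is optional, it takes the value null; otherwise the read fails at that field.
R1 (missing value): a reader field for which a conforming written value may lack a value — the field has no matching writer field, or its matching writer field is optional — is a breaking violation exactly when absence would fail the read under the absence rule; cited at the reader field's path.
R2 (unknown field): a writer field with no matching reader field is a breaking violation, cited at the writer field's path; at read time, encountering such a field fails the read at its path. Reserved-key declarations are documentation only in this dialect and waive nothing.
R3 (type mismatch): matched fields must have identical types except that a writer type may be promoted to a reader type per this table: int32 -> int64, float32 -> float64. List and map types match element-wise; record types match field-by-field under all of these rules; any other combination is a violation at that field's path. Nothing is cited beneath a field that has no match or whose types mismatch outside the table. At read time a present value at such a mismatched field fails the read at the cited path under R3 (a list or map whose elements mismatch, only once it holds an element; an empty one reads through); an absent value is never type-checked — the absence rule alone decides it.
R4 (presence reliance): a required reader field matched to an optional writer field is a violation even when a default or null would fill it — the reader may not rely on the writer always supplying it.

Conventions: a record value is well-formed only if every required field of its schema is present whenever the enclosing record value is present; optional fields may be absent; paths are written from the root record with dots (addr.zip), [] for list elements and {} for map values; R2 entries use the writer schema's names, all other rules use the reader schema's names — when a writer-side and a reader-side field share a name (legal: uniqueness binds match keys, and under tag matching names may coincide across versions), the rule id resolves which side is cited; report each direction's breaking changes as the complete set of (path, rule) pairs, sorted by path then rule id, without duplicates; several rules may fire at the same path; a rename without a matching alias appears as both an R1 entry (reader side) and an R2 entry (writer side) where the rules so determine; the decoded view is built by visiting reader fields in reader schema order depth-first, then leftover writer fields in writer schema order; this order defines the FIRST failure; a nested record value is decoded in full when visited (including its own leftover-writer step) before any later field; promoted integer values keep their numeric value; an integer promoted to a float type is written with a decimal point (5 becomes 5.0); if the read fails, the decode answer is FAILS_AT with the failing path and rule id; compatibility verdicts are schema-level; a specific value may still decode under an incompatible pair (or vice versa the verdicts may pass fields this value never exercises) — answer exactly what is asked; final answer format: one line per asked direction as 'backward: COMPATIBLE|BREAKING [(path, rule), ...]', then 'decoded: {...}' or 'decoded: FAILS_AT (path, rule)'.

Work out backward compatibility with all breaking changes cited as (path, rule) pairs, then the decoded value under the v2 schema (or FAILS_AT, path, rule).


backward: COMPATIBLE []; decoded: {"addr": {"balance": -0.5, "active": false, "nickname": "gamma", "verified": false}, "factor": 0.0, "retries": 0, "price": -0.5, "id": 5, "weight": 1.5}

the writer's type comes first in each Shipment pair
backward pass over Shipment, reader schema v2, writer schema v1:
  addr: Money -> Money, writer required; from addr
  factor: float32 -> float32, writer optional; from factor
  retries: int64 -> int64, writer required; from retries
  price: float64 -> float64, writer required; from price
  id: int32 -> int32, writer optional; from id
  weight: float32 -> float32, writer optional; from weight
  addr.balance: float64 -> float64, writer required; from addr.balance
  addr.active: bool -> bool, writer required; from addr.enabled
  addr.nickname: string -> string, writer optional; from addr.nickname
  addr.verified: bool -> bool, writer required; from addr.archived
  nothing fires on Shipment: backward is COMPATIBLE
decode (reader v2):
  addr.balance := -0.5
  addr.active := false (from writer enabled)
  addr.nickname := "gamma"
  addr.verified := false (from writer archived)
  factor := 0.0
  retries := 0
  price := -0.5
  id := 5
  weight := 1.5
  => decoded: {"addr": {"balance": -0.5, "active": false, "nickname": "gamma", "verified": false}, "factor": 0.0, "retries": 0, "price": -0.5, "id": 5, "weight": 1.5}


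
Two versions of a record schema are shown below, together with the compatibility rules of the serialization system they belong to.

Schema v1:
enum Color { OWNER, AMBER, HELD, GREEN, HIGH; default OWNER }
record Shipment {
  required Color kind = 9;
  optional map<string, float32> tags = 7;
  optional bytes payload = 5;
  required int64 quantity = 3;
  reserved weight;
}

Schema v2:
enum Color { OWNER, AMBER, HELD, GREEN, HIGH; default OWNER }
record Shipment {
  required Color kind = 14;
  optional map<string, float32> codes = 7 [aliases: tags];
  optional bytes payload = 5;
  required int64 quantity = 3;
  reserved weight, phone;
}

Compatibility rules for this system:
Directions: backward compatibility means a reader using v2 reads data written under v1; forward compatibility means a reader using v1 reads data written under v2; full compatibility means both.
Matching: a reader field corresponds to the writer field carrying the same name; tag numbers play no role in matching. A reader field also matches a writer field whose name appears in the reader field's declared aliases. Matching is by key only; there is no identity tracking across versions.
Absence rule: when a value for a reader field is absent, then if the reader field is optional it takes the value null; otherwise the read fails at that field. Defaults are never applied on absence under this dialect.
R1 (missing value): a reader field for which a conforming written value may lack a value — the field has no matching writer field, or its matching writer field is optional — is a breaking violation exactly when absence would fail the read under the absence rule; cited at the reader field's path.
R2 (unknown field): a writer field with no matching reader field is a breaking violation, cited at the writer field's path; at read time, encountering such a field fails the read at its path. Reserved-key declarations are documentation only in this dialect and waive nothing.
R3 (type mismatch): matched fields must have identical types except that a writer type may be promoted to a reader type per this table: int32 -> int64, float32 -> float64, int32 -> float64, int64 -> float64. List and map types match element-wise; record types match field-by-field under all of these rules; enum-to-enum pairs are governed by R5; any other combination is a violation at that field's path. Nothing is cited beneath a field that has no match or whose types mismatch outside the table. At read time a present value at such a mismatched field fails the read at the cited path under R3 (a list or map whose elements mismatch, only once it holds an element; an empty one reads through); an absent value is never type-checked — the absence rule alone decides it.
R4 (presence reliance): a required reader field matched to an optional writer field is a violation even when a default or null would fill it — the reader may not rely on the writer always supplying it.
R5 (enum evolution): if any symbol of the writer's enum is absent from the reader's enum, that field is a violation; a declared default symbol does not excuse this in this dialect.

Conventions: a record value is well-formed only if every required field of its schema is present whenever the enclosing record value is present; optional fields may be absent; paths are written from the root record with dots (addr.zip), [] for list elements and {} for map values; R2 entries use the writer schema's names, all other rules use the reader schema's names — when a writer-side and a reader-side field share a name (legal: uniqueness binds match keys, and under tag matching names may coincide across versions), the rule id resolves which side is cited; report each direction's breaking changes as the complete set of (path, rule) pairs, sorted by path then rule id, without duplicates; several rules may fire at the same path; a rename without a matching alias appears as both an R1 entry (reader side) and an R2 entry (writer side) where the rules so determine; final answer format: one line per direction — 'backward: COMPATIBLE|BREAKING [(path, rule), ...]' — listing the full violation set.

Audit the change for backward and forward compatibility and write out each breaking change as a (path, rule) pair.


the writer's type comes first in each Shipment pair
backward pass over Shipment, reader schema v2, writer schema v1:
  kind <- kind (Color -> Color, writer required)
  codes <- tags (map<string, float32> -> map<string, float32>, writer optional)
  payload <- payload (bytes -> bytes, writer optional)
  quantity <- quantity (int64 -> int64, writer required)
  nothing fires on Shipment: backward is COMPATIBLE
forward pass over Shipment, reader schema v1, writer schema v2:
  kind <- kind (Color -> Color, writer required)
  tags has no writer counterpart
  payload <- payload (bytes -> bytes, writer optional)
  quantity <- quantity (int64 -> int64, writer required)
  writer codes: unknown to reader
  rule R2 violated at codes
  => forward: BREAKING (1)

backward: COMPATIBLE []; forward: BREAKING [(codes, R2)]


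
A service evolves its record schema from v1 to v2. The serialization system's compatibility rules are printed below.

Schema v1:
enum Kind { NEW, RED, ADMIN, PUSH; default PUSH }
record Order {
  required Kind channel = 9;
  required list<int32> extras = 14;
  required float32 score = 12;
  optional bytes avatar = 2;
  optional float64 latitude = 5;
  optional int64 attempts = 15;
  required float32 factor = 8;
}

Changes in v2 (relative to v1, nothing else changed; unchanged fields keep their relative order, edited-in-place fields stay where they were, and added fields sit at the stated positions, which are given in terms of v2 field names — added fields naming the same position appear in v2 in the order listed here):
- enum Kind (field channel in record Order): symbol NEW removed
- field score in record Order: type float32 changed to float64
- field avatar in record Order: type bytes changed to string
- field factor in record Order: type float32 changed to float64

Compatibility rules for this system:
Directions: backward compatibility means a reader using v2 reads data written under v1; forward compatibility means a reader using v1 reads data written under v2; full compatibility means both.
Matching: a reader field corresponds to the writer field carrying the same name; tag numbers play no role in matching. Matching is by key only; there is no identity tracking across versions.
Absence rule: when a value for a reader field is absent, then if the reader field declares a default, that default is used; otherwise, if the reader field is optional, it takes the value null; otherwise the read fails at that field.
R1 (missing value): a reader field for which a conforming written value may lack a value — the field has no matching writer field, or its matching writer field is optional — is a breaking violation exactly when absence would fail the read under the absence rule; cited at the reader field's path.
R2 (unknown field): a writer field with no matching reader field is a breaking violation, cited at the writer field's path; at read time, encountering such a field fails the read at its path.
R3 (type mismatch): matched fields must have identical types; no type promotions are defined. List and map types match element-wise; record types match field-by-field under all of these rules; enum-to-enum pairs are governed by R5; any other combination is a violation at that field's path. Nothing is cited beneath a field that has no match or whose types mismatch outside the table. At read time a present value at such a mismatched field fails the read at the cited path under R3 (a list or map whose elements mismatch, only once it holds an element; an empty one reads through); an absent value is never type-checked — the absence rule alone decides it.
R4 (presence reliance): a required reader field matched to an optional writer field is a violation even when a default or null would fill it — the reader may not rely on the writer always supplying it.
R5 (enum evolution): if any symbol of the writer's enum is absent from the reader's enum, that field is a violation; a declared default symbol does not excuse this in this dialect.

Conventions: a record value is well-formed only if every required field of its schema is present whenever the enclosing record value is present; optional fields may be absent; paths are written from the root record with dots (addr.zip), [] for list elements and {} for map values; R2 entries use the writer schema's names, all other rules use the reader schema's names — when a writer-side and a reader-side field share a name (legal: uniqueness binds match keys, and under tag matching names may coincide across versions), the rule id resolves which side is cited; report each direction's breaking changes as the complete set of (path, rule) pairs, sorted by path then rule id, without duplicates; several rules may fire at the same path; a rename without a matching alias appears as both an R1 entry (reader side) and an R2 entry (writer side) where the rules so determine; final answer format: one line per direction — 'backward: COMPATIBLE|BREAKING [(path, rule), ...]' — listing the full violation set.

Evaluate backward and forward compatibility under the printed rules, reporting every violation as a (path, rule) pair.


in Order below, arrows point writer -> reader
backward on Order — v2 reading data written by v1:
  channel: Kind -> Kind, writer required; from channel
  extras: list<int32> -> list<int32>, writer required; from extras
  score: float32 -> float64, writer required; from score
  avatar: bytes -> string, writer optional; from avatar
  latitude: float64 -> float64, writer optional; from latitude
  attempts: int64 -> int64, writer optional; from attempts
  factor: float32 -> float64, writer required; from factor
  violation R3 at avatar
  violation R5 at channel
  violation R3 at factor
  violation R3 at score
  backward on Order therefore BREAKING (4)
forward on Order — v1 reading data written by v2:
  channel: Kind -> Kind, writer required; from channel
  extras: list<int32> -> list<int32>, writer required; from extras
  score: float64 -> float32, writer required; from score
  avatar: string -> bytes, writer optional; from avatar
  latitude: float64 -> float64, writer optional; from latitude
  attempts: int64 -> int64, writer optional; from attempts
  factor: float64 -> float32, writer required; from factor
  violation R3 at avatar
  violation R3 at factor
  violation R3 at score
  forward on Order therefore BREAKING (3)

backward: BREAKING [(avatar, R3), (channel, R5), (factor, R3), (score, R3)]; forward: BREAKING [(avatar, R3), (factor, R3), (score, R3)]
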